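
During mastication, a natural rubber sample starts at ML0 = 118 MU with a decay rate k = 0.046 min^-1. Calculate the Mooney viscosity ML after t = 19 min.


ML = ML0 * exp(-k * t)
ML = 118 * exp(-0.046 * 19)
ML = 118 * 0.4173
ML = 49.24 MU

49.24 MU


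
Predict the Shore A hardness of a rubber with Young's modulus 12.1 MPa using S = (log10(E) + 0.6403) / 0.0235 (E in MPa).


log10(E) = 0.0235*S - 0.6403  =>  S = (log10(E) + 0.6403) / 0.0235
log10(12.1) = 1.082785
S = (1.082785 + 0.6403) / 0.0235 = 1.723085 / 0.0235
S = 73.3

Shore A = 73.3


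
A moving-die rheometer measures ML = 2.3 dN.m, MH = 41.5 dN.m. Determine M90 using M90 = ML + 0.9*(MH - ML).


M90 = ML + 0.9 * (MH - ML)
M90 = 2.3 + 0.9 * (41.5 - 2.3)
M90 = 2.3 + 0.9 * 39.2
M90 = 37.58 dN.m

37.58 dN.m


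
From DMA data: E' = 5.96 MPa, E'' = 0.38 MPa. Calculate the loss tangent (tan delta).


tan delta = E'' / E'
= 0.38 / 5.96
= 0.0638

tan delta = 0.0638


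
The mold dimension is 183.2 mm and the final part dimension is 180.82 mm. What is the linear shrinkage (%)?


Shrinkage = (mold - part) / mold * 100
= (183.2 - 180.82) / 183.2 * 100
= 2.38 / 183.2 * 100
= 1.3%

1.3%


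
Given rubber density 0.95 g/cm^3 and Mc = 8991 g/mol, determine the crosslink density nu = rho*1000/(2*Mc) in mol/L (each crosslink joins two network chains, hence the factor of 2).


nu = rho * 1000 / (2 * Mc)
nu = 0.95 * 1000 / (2 * 8991)
nu = 950.0 / 17982
nu = 0.0528 mol/L

0.0528 mol/L


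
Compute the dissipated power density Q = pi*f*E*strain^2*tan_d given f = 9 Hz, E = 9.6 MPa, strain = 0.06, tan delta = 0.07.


Q = pi * f * E * strain^2 * tan_d
= pi * 9 * 9.6 * 0.06^2 * 0.07
= pi * 9 * 9.6 * 0.0036 * 0.07
= 0.0684

Q = 0.0684


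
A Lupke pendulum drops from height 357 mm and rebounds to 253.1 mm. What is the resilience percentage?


Resilience = h_rebound / h_drop * 100
= 253.1 / 357 * 100
= 70.9%

70.9%


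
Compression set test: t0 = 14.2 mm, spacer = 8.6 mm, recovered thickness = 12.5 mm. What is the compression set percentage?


CS = (t0 - recovered) / (t0 - ts) * 100
= (14.2 - 12.5) / (14.2 - 8.6) * 100
= 1.7 / 5.6 * 100
= 30.4%

30.4%


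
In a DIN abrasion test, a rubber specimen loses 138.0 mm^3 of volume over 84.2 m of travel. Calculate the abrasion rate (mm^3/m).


Rate = volume_loss / distance
= 138.0 / 84.2
= 1.639 mm^3/m

1.639 mm^3/m


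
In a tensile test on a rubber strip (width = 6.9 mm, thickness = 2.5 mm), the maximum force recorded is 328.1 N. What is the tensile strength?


Area = width * thickness = 6.9 * 2.5 = 17.25 mm^2
TS = force / area = 328.1 / 17.25 = 19.02 MPa

19.02 MPa


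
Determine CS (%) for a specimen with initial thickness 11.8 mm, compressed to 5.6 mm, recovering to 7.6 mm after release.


CS = (t0 - recovered) / (t0 - ts) * 100
= (11.8 - 7.6) / (11.8 - 5.6) * 100
= 4.2 / 6.2 * 100
= 67.7%

67.7%


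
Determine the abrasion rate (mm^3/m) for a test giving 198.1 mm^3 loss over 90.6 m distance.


Rate = volume_loss / distance
= 198.1 / 90.6
= 2.187 mm^3/m

2.187 mm^3/m


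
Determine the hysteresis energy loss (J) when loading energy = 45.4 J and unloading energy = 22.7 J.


Hysteresis loss = loading - unloading
= 45.4 - 22.7
= 22.7 J

22.7 J


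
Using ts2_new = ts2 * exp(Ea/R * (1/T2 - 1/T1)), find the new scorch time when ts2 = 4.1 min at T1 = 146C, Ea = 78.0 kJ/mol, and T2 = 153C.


Convert temperatures: T1 = 146 + 273.15 = 419.15 K, T2 = 153 + 273.15 = 426.15 K
ts2_new = 4.1 * exp(78000 / 8.314 * (1/426.15 - 1/419.15))
1/T2 - 1/T1 = -3.9189e-05
ts2_new = 2.84 min

2.84 min


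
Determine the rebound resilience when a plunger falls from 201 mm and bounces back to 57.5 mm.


Resilience = h_rebound / h_drop * 100
= 57.5 / 201 * 100
= 28.6%

28.6%


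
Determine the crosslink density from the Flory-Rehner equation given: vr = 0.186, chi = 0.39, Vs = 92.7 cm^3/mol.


ln(1 - vr) = ln(1 - 0.186) = -0.2058
Numerator = -((-0.2058) + 0.186 + 0.39 * 0.186^2) = 0.0063
Denominator = 92.7 * (0.186^(1/3) - 0.186/2) = 44.2945
nu = 0.0063 / 44.2945 = 1.4229e-04 mol/cm^3

1.4229e-04 mol/cm^3


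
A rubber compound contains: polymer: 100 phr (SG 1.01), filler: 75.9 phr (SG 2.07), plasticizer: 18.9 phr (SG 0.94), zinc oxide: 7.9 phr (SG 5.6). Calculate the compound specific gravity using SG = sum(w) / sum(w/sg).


Sum of weights = 202.7
Volume contributions:
  polymer: 100/1.01 = 99.0099
  filler: 75.9/2.07 = 36.6667
  plasticizer: 18.9/0.94 = 20.1064
  zinc oxide: 7.9/5.6 = 1.4107
Sum of volumes = 157.1937
SG = 202.7 / 157.1937 = 1.289

SG = 1.289


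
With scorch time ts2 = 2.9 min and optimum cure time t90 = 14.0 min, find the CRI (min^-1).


CRI = 100 / (t90 - ts2)
= 100 / (14.0 - 2.9)
= 100 / 11.1
= 9.01 min^-1

9.01 min^-1


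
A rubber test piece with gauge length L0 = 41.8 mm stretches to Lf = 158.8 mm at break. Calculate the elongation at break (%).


Elongation = (Lf - L0) / L0 * 100
= (158.8 - 41.8) / 41.8 * 100
= 117.0 / 41.8 * 100
= 279.9%

279.9%


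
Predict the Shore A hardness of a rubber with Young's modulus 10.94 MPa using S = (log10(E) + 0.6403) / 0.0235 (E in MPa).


log10(E) = 0.0235*S - 0.6403  =>  S = (log10(E) + 0.6403) / 0.0235
log10(10.94) = 1.039017
S = (1.039017 + 0.6403) / 0.0235 = 1.679317 / 0.0235
S = 71.5

Shore A = 71.5


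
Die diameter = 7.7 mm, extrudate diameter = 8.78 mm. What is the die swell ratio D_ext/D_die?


Die swell ratio = D_extrudate / D_die
= 8.78 / 7.7
= 1.14

Die swell = 1.14


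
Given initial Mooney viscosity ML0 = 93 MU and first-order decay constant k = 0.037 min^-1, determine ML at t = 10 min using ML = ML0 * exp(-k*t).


ML = ML0 * exp(-k * t)
ML = 93 * exp(-0.037 * 10)
ML = 93 * 0.6907
ML = 64.24 MU

64.24 MU


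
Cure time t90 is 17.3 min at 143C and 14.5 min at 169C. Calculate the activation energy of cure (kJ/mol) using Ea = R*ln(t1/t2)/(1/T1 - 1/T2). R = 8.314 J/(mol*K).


T1 = 416.15 K, T2 = 442.15 K
1/T1 - 1/T2 = 1.4130e-04
ln(t1/t2) = ln(17.3/14.5) = 0.1766
Ea = 8.314 * 0.1766 / 1.4130e-04 = 10388.2702 J/mol
Ea = 10.39 kJ/mol

10.39 kJ/mol


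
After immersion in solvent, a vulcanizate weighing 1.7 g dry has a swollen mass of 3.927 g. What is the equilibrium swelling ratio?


Q = W_swollen / W_dry
Q = 3.927 / 1.7
Q = 2.31

Q = 2.31


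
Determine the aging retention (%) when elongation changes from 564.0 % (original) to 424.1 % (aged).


Retention = aged / original * 100
= 424.1 / 564.0 * 100
= 75.2%

75.2%


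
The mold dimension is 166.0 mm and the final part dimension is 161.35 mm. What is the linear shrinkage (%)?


Shrinkage = (mold - part) / mold * 100
= (166.0 - 161.35) / 166.0 * 100
= 4.65 / 166.0 * 100
= 2.8%

2.8%


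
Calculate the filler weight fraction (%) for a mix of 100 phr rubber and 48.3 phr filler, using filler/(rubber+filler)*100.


Filler % = filler / (rubber + filler) * 100
= 48.3 / (100 + 48.3) * 100
= 48.3 / 148.3 * 100
= 32.57%

32.57%


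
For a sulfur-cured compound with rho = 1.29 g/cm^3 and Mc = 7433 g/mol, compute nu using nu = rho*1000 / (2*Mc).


nu = rho * 1000 / (2 * Mc)
nu = 1.29 * 1000 / (2 * 7433)
nu = 1290.0 / 14866
nu = 0.0868 mol/L

0.0868 mol/L


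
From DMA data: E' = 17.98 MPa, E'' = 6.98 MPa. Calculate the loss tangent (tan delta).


tan delta = E'' / E'
= 6.98 / 17.98
= 0.3882

tan delta = 0.3882


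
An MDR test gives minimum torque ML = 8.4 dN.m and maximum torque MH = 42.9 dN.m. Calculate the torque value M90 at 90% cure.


M90 = ML + 0.9 * (MH - ML)
M90 = 8.4 + 0.9 * (42.9 - 8.4)
M90 = 8.4 + 0.9 * 34.5
M90 = 39.45 dN.m

39.45 dN.m


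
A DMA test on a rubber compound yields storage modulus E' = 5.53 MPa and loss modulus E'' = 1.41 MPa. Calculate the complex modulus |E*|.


|E*| = sqrt(E'^2 + E''^2)
= sqrt(5.53^2 + 1.41^2)
= sqrt(30.5809 + 1.9881)
= 5.707 MPa

5.707 MPa


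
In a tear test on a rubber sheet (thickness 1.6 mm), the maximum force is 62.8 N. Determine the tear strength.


Tear strength = force / thickness
= 62.8 / 1.6
= 39.25 N/mm

39.25 N/mm


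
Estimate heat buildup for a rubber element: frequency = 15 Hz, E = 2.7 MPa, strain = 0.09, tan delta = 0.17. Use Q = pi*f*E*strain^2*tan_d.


Q = pi * f * E * strain^2 * tan_d
= pi * 15 * 2.7 * 0.09^2 * 0.17
= pi * 15 * 2.7 * 0.0081 * 0.17
= 0.1752

Q = 0.1752


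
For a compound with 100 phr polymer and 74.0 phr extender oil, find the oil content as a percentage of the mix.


Oil % = oil / (100 + oil) * 100
= 74.0 / (100 + 74.0) * 100
= 74.0 / 174.0 * 100
= 42.53%

42.53%


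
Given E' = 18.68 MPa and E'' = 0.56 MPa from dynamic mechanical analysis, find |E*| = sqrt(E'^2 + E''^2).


|E*| = sqrt(E'^2 + E''^2)
= sqrt(18.68^2 + 0.56^2)
= sqrt(348.9424 + 0.3136)
= 18.688 MPa

18.688 MPa


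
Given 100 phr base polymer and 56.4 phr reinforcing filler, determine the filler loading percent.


Filler % = filler / (rubber + filler) * 100
= 56.4 / (100 + 56.4) * 100
= 56.4 / 156.4 * 100
= 36.06%

36.06%


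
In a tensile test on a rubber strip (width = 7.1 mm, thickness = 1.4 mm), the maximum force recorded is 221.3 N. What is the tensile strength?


Area = width * thickness = 7.1 * 1.4 = 9.94 mm^2
TS = force / area = 221.3 / 9.94 = 22.26 MPa

22.26 MPa


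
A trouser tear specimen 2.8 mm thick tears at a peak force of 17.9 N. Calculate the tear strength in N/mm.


Tear strength = force / thickness
= 17.9 / 2.8
= 6.39 N/mm

6.39 N/mm


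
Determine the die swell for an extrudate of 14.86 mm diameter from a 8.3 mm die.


Die swell ratio = D_extrudate / D_die
= 14.86 / 8.3
= 1.79

Die swell = 1.79


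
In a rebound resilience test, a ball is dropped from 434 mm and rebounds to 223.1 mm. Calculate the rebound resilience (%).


Resilience = h_rebound / h_drop * 100
= 223.1 / 434 * 100
= 51.4%

51.4%


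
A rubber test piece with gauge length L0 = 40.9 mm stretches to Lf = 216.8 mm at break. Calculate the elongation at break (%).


Elongation = (Lf - L0) / L0 * 100
= (216.8 - 40.9) / 40.9 * 100
= 175.9 / 40.9 * 100
= 430.1%

430.1%


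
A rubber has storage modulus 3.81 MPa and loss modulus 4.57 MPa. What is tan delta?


tan delta = E'' / E'
= 4.57 / 3.81
= 1.1995

tan delta = 1.1995


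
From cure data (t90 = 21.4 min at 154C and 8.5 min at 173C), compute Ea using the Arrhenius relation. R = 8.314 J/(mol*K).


T1 = 427.15 K, T2 = 446.15 K
1/T1 - 1/T2 = 9.9699e-05
ln(t1/t2) = ln(21.4/8.5) = 0.9233
Ea = 8.314 * 0.9233 / 9.9699e-05 = 76996.7171 J/mol
Ea = 77.0 kJ/mol

77.0 kJ/mol


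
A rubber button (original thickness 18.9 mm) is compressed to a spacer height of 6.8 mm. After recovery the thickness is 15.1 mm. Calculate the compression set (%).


CS = (t0 - recovered) / (t0 - ts) * 100
= (18.9 - 15.1) / (18.9 - 6.8) * 100
= 3.8 / 12.1 * 100
= 31.4%

31.4%


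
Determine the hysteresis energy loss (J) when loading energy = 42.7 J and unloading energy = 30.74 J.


Hysteresis loss = loading - unloading
= 42.7 - 30.74
= 11.96 J

11.96 J


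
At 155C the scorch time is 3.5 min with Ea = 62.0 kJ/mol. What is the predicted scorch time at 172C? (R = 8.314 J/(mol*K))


Convert temperatures: T1 = 155 + 273.15 = 428.15 K, T2 = 172 + 273.15 = 445.15 K
ts2_new = 3.5 * exp(62000 / 8.314 * (1/445.15 - 1/428.15))
1/T2 - 1/T1 = -8.9196e-05
ts2_new = 1.8 min

1.8 min


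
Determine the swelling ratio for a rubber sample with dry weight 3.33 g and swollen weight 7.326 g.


Q = W_swollen / W_dry
Q = 7.326 / 3.33
Q = 2.2

Q = 2.2


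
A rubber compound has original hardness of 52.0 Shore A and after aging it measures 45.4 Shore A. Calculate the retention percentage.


Retention = aged / original * 100
= 45.4 / 52.0 * 100
= 87.3%

87.3%


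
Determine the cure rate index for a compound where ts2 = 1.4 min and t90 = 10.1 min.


CRI = 100 / (t90 - ts2)
= 100 / (10.1 - 1.4)
= 100 / 8.7
= 11.49 min^-1

11.49 min^-1


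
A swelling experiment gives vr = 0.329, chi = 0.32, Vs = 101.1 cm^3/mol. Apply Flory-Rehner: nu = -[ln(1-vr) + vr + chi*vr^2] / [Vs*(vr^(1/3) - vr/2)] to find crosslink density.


ln(1 - vr) = ln(1 - 0.329) = -0.3990
Numerator = -((-0.3990) + 0.329 + 0.32 * 0.329^2) = 0.0353
Denominator = 101.1 * (0.329^(1/3) - 0.329/2) = 53.1628
nu = 0.0353 / 53.1628 = 6.6492e-04 mol/cm^3

6.6492e-04 mol/cm^3


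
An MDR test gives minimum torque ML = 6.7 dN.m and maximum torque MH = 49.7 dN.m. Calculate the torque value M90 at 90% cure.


M90 = ML + 0.9 * (MH - ML)
M90 = 6.7 + 0.9 * (49.7 - 6.7)
M90 = 6.7 + 0.9 * 43.0
M90 = 45.4 dN.m

45.4 dN.m


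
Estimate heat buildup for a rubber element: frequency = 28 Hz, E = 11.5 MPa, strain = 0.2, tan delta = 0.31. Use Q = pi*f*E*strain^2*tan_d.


Q = pi * f * E * strain^2 * tan_d
= pi * 28 * 11.5 * 0.2^2 * 0.31
= pi * 28 * 11.5 * 0.0400 * 0.31
= 12.5438

Q = 12.5438


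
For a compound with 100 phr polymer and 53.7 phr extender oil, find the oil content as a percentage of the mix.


Oil % = oil / (100 + oil) * 100
= 53.7 / (100 + 53.7) * 100
= 53.7 / 153.7 * 100
= 34.94%

34.94%


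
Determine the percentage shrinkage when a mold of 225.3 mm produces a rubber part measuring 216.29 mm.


Shrinkage = (mold - part) / mold * 100
= (225.3 - 216.29) / 225.3 * 100
= 9.01 / 225.3 * 100
= 4.0%

4.0%


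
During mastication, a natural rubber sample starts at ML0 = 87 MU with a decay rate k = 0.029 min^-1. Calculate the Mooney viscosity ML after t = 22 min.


ML = ML0 * exp(-k * t)
ML = 87 * exp(-0.029 * 22)
ML = 87 * 0.5283
ML = 45.97 MU

45.97 MU


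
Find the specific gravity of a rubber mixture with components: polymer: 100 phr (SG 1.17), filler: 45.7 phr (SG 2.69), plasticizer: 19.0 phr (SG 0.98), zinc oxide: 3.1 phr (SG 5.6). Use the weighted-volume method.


Sum of weights = 167.8
Volume contributions:
  polymer: 100/1.17 = 85.4701
  filler: 45.7/2.69 = 16.9888
  plasticizer: 19.0/0.98 = 19.3878
  zinc oxide: 3.1/5.6 = 0.5536
Sum of volumes = 122.4003
SG = 167.8 / 122.4003 = 1.371

SG = 1.371


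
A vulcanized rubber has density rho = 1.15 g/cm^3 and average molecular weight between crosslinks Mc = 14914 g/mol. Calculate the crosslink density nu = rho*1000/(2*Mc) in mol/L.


nu = rho * 1000 / (2 * Mc)
nu = 1.15 * 1000 / (2 * 14914)
nu = 1150.0 / 29828
nu = 0.0386 mol/L

0.0386 mol/L


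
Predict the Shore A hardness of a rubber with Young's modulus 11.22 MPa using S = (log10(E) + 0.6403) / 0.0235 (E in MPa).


log10(E) = 0.0235*S - 0.6403  =>  S = (log10(E) + 0.6403) / 0.0235
log10(11.22) = 1.049993
S = (1.049993 + 0.6403) / 0.0235 = 1.690293 / 0.0235
S = 71.9

Shore A = 71.9


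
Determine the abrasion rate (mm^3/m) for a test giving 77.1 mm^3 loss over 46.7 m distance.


Rate = volume_loss / distance
= 77.1 / 46.7
= 1.651 mm^3/m

1.651 mm^3/m


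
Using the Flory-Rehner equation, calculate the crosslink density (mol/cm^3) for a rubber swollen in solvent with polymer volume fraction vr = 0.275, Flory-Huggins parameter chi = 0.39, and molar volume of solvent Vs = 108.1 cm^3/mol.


ln(1 - vr) = ln(1 - 0.275) = -0.3216
Numerator = -((-0.3216) + 0.275 + 0.39 * 0.275^2) = 0.0171
Denominator = 108.1 * (0.275^(1/3) - 0.275/2) = 55.4332
nu = 0.0171 / 55.4332 = 3.0830e-04 mol/cm^3

3.0830e-04 mol/cm^3


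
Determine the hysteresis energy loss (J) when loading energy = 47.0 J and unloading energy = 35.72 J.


Hysteresis loss = loading - unloading
= 47.0 - 35.72
= 11.28 J

11.28 J


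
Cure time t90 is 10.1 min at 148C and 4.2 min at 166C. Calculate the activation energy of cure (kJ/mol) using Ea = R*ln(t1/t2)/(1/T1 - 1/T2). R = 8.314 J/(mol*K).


T1 = 421.15 K, T2 = 439.15 K
1/T1 - 1/T2 = 9.7325e-05
ln(t1/t2) = ln(10.1/4.2) = 0.8775
Ea = 8.314 * 0.8775 / 9.7325e-05 = 74956.6261 J/mol
Ea = 74.96 kJ/mol

74.96 kJ/mol


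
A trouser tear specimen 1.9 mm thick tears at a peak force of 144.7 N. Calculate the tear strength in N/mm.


Tear strength = force / thickness
= 144.7 / 1.9
= 76.16 N/mm

76.16 N/mm


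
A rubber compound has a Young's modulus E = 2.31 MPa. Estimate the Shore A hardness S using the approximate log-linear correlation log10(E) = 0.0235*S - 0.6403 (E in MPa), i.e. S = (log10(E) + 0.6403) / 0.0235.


log10(E) = 0.0235*S - 0.6403  =>  S = (log10(E) + 0.6403) / 0.0235
log10(2.31) = 0.363612
S = (0.363612 + 0.6403) / 0.0235 = 1.003912 / 0.0235
S = 42.7

Shore A = 42.7


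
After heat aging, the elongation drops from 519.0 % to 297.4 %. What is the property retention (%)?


Retention = aged / original * 100
= 297.4 / 519.0 * 100
= 57.3%

57.3%


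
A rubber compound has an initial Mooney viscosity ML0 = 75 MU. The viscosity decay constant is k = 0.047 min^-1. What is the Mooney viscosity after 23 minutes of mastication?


ML = ML0 * exp(-k * t)
ML = 75 * exp(-0.047 * 23)
ML = 75 * 0.3393
ML = 25.44 MU

25.44 MU


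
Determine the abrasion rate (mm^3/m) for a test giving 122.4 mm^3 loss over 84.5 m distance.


Rate = volume_loss / distance
= 122.4 / 84.5
= 1.449 mm^3/m

1.449 mm^3/m


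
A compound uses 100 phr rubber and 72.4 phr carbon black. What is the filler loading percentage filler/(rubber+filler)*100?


Filler % = filler / (rubber + filler) * 100
= 72.4 / (100 + 72.4) * 100
= 72.4 / 172.4 * 100
= 42.0%

42.0%


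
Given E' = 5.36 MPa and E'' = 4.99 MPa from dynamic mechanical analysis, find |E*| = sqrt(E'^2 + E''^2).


|E*| = sqrt(E'^2 + E''^2)
= sqrt(5.36^2 + 4.99^2)
= sqrt(28.7296 + 24.9001)
= 7.323 MPa

7.323 MPa


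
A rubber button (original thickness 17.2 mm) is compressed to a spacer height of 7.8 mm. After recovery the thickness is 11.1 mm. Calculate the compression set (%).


CS = (t0 - recovered) / (t0 - ts) * 100
= (17.2 - 11.1) / (17.2 - 7.8) * 100
= 6.1 / 9.4 * 100
= 64.9%

64.9%


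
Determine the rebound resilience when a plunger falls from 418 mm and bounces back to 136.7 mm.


Resilience = h_rebound / h_drop * 100
= 136.7 / 418 * 100
= 32.7%

32.7%


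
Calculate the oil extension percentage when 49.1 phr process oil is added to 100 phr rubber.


Oil % = oil / (100 + oil) * 100
= 49.1 / (100 + 49.1) * 100
= 49.1 / 149.1 * 100
= 32.93%

32.93%


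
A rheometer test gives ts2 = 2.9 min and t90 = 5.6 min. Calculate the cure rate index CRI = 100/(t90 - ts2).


CRI = 100 / (t90 - ts2)
= 100 / (5.6 - 2.9)
= 100 / 2.7
= 37.04 min^-1

37.04 min^-1


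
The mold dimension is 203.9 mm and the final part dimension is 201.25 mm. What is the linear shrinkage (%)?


Shrinkage = (mold - part) / mold * 100
= (203.9 - 201.25) / 203.9 * 100
= 2.65 / 203.9 * 100
= 1.3%

1.3%


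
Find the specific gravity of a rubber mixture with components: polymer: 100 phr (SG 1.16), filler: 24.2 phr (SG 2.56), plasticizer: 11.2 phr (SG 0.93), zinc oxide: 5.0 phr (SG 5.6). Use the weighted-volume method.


Sum of weights = 140.4
Volume contributions:
  polymer: 100/1.16 = 86.2069
  filler: 24.2/2.56 = 9.4531
  plasticizer: 11.2/0.93 = 12.0430
  zinc oxide: 5.0/5.6 = 0.8929
Sum of volumes = 108.5959
SG = 140.4 / 108.5959 = 1.293

SG = 1.293


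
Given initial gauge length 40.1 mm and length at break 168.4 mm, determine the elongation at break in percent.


Elongation = (Lf - L0) / L0 * 100
= (168.4 - 40.1) / 40.1 * 100
= 128.3 / 40.1 * 100
= 320.0%

320.0%


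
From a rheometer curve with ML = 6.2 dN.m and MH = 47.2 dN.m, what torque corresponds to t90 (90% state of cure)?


M90 = ML + 0.9 * (MH - ML)
M90 = 6.2 + 0.9 * (47.2 - 6.2)
M90 = 6.2 + 0.9 * 41.0
M90 = 43.1 dN.m

43.1 dN.m


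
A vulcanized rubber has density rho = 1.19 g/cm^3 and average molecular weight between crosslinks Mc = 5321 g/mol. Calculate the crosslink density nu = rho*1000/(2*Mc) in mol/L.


nu = rho * 1000 / (2 * Mc)
nu = 1.19 * 1000 / (2 * 5321)
nu = 1190.0 / 10642
nu = 0.1118 mol/L

0.1118 mol/L


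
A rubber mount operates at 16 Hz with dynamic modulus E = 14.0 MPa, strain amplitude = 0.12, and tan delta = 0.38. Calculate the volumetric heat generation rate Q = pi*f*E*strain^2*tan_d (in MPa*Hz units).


Q = pi * f * E * strain^2 * tan_d
= pi * 16 * 14.0 * 0.12^2 * 0.38
= pi * 16 * 14.0 * 0.0144 * 0.38
= 3.8507

Q = 3.8507


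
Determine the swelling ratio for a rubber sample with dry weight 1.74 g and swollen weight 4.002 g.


Q = W_swollen / W_dry
Q = 4.002 / 1.74
Q = 2.3

Q = 2.3


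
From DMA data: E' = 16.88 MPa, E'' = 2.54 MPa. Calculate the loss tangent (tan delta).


tan delta = E'' / E'
= 2.54 / 16.88
= 0.1505

tan delta = 0.1505


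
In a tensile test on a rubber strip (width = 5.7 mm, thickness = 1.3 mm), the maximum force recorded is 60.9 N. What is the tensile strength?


Area = width * thickness = 5.7 * 1.3 = 7.41 mm^2
TS = force / area = 60.9 / 7.41 = 8.22 MPa

8.22 MPa


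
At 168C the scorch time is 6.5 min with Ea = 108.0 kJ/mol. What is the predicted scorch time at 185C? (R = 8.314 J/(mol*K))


Convert temperatures: T1 = 168 + 273.15 = 441.15 K, T2 = 185 + 273.15 = 458.15 K
ts2_new = 6.5 * exp(108000 / 8.314 * (1/458.15 - 1/441.15))
1/T2 - 1/T1 = -8.4111e-05
ts2_new = 2.18 min

2.18 min


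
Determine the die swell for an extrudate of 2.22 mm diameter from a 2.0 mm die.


Die swell ratio = D_extrudate / D_die
= 2.22 / 2.0
= 1.11

Die swell = 1.11


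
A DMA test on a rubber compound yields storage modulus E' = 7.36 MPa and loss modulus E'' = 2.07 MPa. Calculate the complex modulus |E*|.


|E*| = sqrt(E'^2 + E''^2)
= sqrt(7.36^2 + 2.07^2)
= sqrt(54.1696 + 4.2849)
= 7.646 MPa

7.646 MPa


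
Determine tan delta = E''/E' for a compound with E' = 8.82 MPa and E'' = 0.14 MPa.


tan delta = E'' / E'
= 0.14 / 8.82
= 0.0159

tan delta = 0.0159


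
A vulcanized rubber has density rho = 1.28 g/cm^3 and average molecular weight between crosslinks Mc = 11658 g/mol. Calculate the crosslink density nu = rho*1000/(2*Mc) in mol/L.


nu = rho * 1000 / (2 * Mc)
nu = 1.28 * 1000 / (2 * 11658)
nu = 1280.0 / 23316
nu = 0.0549 mol/L

0.0549 mol/L


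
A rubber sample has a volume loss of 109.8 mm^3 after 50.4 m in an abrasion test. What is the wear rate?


Rate = volume_loss / distance
= 109.8 / 50.4
= 2.179 mm^3/m

2.179 mm^3/m


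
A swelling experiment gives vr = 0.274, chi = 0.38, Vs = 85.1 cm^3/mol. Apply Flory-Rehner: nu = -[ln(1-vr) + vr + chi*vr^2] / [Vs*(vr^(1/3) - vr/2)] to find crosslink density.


ln(1 - vr) = ln(1 - 0.274) = -0.3202
Numerator = -((-0.3202) + 0.274 + 0.38 * 0.274^2) = 0.0177
Denominator = 85.1 * (0.274^(1/3) - 0.274/2) = 43.6143
nu = 0.0177 / 43.6143 = 4.0529e-04 mol/cm^3

4.0529e-04 mol/cm^3


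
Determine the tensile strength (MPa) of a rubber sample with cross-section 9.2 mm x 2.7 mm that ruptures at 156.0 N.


Area = width * thickness = 9.2 * 2.7 = 24.84 mm^2
TS = force / area = 156.0 / 24.84 = 6.28 MPa

6.28 MPa


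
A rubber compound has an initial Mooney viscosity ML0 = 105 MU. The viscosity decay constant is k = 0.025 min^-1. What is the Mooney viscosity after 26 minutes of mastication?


ML = ML0 * exp(-k * t)
ML = 105 * exp(-0.025 * 26)
ML = 105 * 0.5220
ML = 54.81 MU

54.81 MU


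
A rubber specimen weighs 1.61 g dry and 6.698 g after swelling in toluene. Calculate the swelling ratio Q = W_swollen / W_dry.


Q = W_swollen / W_dry
Q = 6.698 / 1.61
Q = 4.16

Q = 4.16


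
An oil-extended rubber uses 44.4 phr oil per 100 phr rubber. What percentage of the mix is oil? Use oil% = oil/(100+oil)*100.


Oil % = oil / (100 + oil) * 100
= 44.4 / (100 + 44.4) * 100
= 44.4 / 144.4 * 100
= 30.75%

30.75%


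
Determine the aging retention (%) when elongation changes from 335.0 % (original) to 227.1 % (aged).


Retention = aged / original * 100
= 227.1 / 335.0 * 100
= 67.8%

67.8%


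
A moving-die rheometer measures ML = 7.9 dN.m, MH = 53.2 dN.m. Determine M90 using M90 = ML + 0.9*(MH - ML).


M90 = ML + 0.9 * (MH - ML)
M90 = 7.9 + 0.9 * (53.2 - 7.9)
M90 = 7.9 + 0.9 * 45.3
M90 = 48.67 dN.m

48.67 dN.m


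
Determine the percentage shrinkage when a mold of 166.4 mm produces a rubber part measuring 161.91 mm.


Shrinkage = (mold - part) / mold * 100
= (166.4 - 161.91) / 166.4 * 100
= 4.49 / 166.4 * 100
= 2.7%

2.7%


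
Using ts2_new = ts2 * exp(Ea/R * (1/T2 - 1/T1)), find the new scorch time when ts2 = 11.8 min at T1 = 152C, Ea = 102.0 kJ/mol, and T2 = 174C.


Convert temperatures: T1 = 152 + 273.15 = 425.15 K, T2 = 174 + 273.15 = 447.15 K
ts2_new = 11.8 * exp(102000 / 8.314 * (1/447.15 - 1/425.15))
1/T2 - 1/T1 = -1.1573e-04
ts2_new = 2.85 min

2.85 min


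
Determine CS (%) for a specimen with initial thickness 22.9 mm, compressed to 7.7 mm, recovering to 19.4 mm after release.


CS = (t0 - recovered) / (t0 - ts) * 100
= (22.9 - 19.4) / (22.9 - 7.7) * 100
= 3.5 / 15.2 * 100
= 23.0%

23.0%


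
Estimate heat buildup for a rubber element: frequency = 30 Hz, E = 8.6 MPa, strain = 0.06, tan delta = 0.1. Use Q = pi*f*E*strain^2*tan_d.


Q = pi * f * E * strain^2 * tan_d
= pi * 30 * 8.6 * 0.06^2 * 0.1
= pi * 30 * 8.6 * 0.0036 * 0.1
= 0.2918

Q = 0.2918


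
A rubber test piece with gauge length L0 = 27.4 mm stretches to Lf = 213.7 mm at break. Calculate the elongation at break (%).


Elongation = (Lf - L0) / L0 * 100
= (213.7 - 27.4) / 27.4 * 100
= 186.3 / 27.4 * 100
= 679.9%

679.9%


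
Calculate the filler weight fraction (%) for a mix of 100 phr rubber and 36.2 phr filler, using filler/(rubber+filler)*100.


Filler % = filler / (rubber + filler) * 100
= 36.2 / (100 + 36.2) * 100
= 36.2 / 136.2 * 100
= 26.58%

26.58%


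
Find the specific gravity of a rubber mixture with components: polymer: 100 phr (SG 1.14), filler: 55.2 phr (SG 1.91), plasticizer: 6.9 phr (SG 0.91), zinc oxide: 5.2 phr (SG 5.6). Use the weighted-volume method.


Sum of weights = 167.3
Volume contributions:
  polymer: 100/1.14 = 87.7193
  filler: 55.2/1.91 = 28.9005
  plasticizer: 6.9/0.91 = 7.5824
  zinc oxide: 5.2/5.6 = 0.9286
Sum of volumes = 125.1308
SG = 167.3 / 125.1308 = 1.337

SG = 1.337


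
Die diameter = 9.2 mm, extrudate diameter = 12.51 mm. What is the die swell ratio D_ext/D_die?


Die swell ratio = D_extrudate / D_die
= 12.51 / 9.2
= 1.36

Die swell = 1.36


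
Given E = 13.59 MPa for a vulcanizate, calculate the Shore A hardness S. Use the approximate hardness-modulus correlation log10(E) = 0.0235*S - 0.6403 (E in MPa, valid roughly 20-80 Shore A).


log10(E) = 0.0235*S - 0.6403  =>  S = (log10(E) + 0.6403) / 0.0235
log10(13.59) = 1.133219
S = (1.133219 + 0.6403) / 0.0235 = 1.773519 / 0.0235
S = 75.5

Shore A = 75.5


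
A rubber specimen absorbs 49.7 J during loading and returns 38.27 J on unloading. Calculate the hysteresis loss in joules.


Hysteresis loss = loading - unloading
= 49.7 - 38.27
= 11.43 J

11.43 J


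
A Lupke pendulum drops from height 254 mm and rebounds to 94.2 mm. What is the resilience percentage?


Resilience = h_rebound / h_drop * 100
= 94.2 / 254 * 100
= 37.1%

37.1%


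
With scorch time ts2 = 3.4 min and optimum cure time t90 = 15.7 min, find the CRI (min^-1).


CRI = 100 / (t90 - ts2)
= 100 / (15.7 - 3.4)
= 100 / 12.3
= 8.13 min^-1

8.13 min^-1


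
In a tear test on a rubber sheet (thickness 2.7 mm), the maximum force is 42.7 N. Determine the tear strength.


Tear strength = force / thickness
= 42.7 / 2.7
= 15.81 N/mm

15.81 N/mm


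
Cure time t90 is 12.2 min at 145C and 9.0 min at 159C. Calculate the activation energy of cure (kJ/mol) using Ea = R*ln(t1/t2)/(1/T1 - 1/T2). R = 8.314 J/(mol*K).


T1 = 418.15 K, T2 = 432.15 K
1/T1 - 1/T2 = 7.7475e-05
ln(t1/t2) = ln(12.2/9.0) = 0.3042
Ea = 8.314 * 0.3042 / 7.7475e-05 = 32645.5546 J/mol
Ea = 32.65 kJ/mol

32.65 kJ/mol


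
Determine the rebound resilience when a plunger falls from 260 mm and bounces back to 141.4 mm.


Resilience = h_rebound / h_drop * 100
= 141.4 / 260 * 100
= 54.4%

54.4%


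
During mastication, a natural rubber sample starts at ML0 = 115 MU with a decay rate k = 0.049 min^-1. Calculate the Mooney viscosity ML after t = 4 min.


ML = ML0 * exp(-k * t)
ML = 115 * exp(-0.049 * 4)
ML = 115 * 0.8220
ML = 94.53 MU

94.53 MU


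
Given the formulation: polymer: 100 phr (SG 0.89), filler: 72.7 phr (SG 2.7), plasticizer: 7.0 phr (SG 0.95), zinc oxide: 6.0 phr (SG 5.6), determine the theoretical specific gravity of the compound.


Sum of weights = 185.7
Volume contributions:
  polymer: 100/0.89 = 112.3596
  filler: 72.7/2.7 = 26.9259
  plasticizer: 7.0/0.95 = 7.3684
  zinc oxide: 6.0/5.6 = 1.0714
Sum of volumes = 147.7253
SG = 185.7 / 147.7253 = 1.257

SG = 1.257


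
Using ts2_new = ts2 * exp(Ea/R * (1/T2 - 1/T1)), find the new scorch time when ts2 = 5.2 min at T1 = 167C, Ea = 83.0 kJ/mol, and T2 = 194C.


Convert temperatures: T1 = 167 + 273.15 = 440.15 K, T2 = 194 + 273.15 = 467.15 K
ts2_new = 5.2 * exp(83000 / 8.314 * (1/467.15 - 1/440.15))
1/T2 - 1/T1 = -1.3131e-04
ts2_new = 1.4 min

1.4 min


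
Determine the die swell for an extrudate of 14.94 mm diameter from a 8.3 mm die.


Die swell ratio = D_extrudate / D_die
= 14.94 / 8.3
= 1.8

Die swell = 1.8


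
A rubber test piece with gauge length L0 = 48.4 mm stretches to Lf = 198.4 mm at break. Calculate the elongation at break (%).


Elongation = (Lf - L0) / L0 * 100
= (198.4 - 48.4) / 48.4 * 100
= 150.0 / 48.4 * 100
= 309.9%

309.9%


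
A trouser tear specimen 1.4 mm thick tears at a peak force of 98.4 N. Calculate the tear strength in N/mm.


Tear strength = force / thickness
= 98.4 / 1.4
= 70.29 N/mm

70.29 N/mm


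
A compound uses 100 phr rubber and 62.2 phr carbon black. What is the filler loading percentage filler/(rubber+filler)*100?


Filler % = filler / (rubber + filler) * 100
= 62.2 / (100 + 62.2) * 100
= 62.2 / 162.2 * 100
= 38.35%

38.35%


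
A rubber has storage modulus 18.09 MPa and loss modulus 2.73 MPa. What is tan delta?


tan delta = E'' / E'
= 2.73 / 18.09
= 0.1509

tan delta = 0.1509


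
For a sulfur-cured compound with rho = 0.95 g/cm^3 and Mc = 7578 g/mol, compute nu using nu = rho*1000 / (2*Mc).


nu = rho * 1000 / (2 * Mc)
nu = 0.95 * 1000 / (2 * 7578)
nu = 950.0 / 15156
nu = 0.0627 mol/L

0.0627 mol/L


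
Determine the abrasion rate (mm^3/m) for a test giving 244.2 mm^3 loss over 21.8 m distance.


Rate = volume_loss / distance
= 244.2 / 21.8
= 11.202 mm^3/m

11.202 mm^3/m


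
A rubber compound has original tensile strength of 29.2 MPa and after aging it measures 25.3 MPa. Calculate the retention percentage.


Retention = aged / original * 100
= 25.3 / 29.2 * 100
= 86.6%

86.6%


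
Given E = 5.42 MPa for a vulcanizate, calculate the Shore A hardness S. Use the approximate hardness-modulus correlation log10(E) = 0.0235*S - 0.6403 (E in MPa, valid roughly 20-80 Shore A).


log10(E) = 0.0235*S - 0.6403  =>  S = (log10(E) + 0.6403) / 0.0235
log10(5.42) = 0.733999
S = (0.733999 + 0.6403) / 0.0235 = 1.374299 / 0.0235
S = 58.5

Shore A = 58.5


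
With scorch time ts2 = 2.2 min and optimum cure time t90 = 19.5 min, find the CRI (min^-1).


CRI = 100 / (t90 - ts2)
= 100 / (19.5 - 2.2)
= 100 / 17.3
= 5.78 min^-1

5.78 min^-1


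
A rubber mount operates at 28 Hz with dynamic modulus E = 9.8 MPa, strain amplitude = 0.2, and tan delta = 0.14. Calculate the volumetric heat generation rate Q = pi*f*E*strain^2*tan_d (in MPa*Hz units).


Q = pi * f * E * strain^2 * tan_d
= pi * 28 * 9.8 * 0.2^2 * 0.14
= pi * 28 * 9.8 * 0.0400 * 0.14
= 4.8275

Q = 4.8275


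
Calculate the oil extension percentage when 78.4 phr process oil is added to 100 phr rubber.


Oil % = oil / (100 + oil) * 100
= 78.4 / (100 + 78.4) * 100
= 78.4 / 178.4 * 100
= 43.95%

43.95%


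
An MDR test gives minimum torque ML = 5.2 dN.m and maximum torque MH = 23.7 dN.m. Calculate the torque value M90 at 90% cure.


M90 = ML + 0.9 * (MH - ML)
M90 = 5.2 + 0.9 * (23.7 - 5.2)
M90 = 5.2 + 0.9 * 18.5
M90 = 21.85 dN.m

21.85 dN.m


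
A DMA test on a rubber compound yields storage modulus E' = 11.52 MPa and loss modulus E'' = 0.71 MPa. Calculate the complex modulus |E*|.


|E*| = sqrt(E'^2 + E''^2)
= sqrt(11.52^2 + 0.71^2)
= sqrt(132.7104 + 0.5041)
= 11.542 MPa

11.542 MPa


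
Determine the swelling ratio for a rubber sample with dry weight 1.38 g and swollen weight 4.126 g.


Q = W_swollen / W_dry
Q = 4.126 / 1.38
Q = 2.99

Q = 2.99


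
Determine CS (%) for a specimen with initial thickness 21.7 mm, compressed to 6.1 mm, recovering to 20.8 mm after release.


CS = (t0 - recovered) / (t0 - ts) * 100
= (21.7 - 20.8) / (21.7 - 6.1) * 100
= 0.9 / 15.6 * 100
= 5.8%

5.8%


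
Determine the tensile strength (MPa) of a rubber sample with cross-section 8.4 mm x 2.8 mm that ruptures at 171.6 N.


Area = width * thickness = 8.4 * 2.8 = 23.52 mm^2
TS = force / area = 171.6 / 23.52 = 7.3 MPa

7.3 MPa


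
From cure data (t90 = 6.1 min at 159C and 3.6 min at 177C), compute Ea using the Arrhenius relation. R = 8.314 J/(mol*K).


T1 = 432.15 K, T2 = 450.15 K
1/T1 - 1/T2 = 9.2530e-05
ln(t1/t2) = ln(6.1/3.6) = 0.5274
Ea = 8.314 * 0.5274 / 9.2530e-05 = 47384.0626 J/mol
Ea = 47.38 kJ/mol

47.38 kJ/mol


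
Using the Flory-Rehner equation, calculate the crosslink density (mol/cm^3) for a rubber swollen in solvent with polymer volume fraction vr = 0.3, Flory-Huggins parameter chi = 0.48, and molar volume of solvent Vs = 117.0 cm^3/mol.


ln(1 - vr) = ln(1 - 0.3) = -0.3567
Numerator = -((-0.3567) + 0.3 + 0.48 * 0.3^2) = 0.0135
Denominator = 117.0 * (0.3^(1/3) - 0.3/2) = 60.7737
nu = 0.0135 / 60.7737 = 2.2172e-04 mol/cm^3

2.2172e-04 mol/cm^3


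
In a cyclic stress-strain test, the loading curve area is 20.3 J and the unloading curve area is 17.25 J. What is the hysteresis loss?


Hysteresis loss = loading - unloading
= 20.3 - 17.25
= 3.05 J

3.05 J


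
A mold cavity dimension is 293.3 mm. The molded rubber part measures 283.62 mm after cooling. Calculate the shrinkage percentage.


Shrinkage = (mold - part) / mold * 100
= (293.3 - 283.62) / 293.3 * 100
= 9.68 / 293.3 * 100
= 3.3%

3.3%


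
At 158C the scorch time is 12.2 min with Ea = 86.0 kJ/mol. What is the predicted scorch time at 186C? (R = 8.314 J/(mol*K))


Convert temperatures: T1 = 158 + 273.15 = 431.15 K, T2 = 186 + 273.15 = 459.15 K
ts2_new = 12.2 * exp(86000 / 8.314 * (1/459.15 - 1/431.15))
1/T2 - 1/T1 = -1.4144e-04
ts2_new = 2.82 min

2.82 min


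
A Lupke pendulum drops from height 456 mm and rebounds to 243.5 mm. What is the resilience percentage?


Resilience = h_rebound / h_drop * 100
= 243.5 / 456 * 100
= 53.4%

53.4%


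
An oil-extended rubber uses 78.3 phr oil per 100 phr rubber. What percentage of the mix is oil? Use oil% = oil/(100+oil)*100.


Oil % = oil / (100 + oil) * 100
= 78.3 / (100 + 78.3) * 100
= 78.3 / 178.3 * 100
= 43.91%

43.91%


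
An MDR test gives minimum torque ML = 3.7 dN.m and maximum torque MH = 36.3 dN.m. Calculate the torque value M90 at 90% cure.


M90 = ML + 0.9 * (MH - ML)
M90 = 3.7 + 0.9 * (36.3 - 3.7)
M90 = 3.7 + 0.9 * 32.6
M90 = 33.04 dN.m

33.04 dN.m


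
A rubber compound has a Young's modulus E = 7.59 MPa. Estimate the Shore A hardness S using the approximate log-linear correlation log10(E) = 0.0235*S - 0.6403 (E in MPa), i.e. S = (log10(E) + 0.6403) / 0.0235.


log10(E) = 0.0235*S - 0.6403  =>  S = (log10(E) + 0.6403) / 0.0235
log10(7.59) = 0.880242
S = (0.880242 + 0.6403) / 0.0235 = 1.520542 / 0.0235
S = 64.7

Shore A = 64.7


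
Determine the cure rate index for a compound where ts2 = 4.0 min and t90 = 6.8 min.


CRI = 100 / (t90 - ts2)
= 100 / (6.8 - 4.0)
= 100 / 2.8
= 35.71 min^-1

35.71 min^-1


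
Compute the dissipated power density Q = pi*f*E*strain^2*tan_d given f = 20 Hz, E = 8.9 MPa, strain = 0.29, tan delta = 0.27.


Q = pi * f * E * strain^2 * tan_d
= pi * 20 * 8.9 * 0.29^2 * 0.27
= pi * 20 * 8.9 * 0.0841 * 0.27
= 12.6978

Q = 12.6978


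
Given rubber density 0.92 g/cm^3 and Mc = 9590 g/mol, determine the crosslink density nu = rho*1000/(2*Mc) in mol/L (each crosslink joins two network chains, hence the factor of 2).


nu = rho * 1000 / (2 * Mc)
nu = 0.92 * 1000 / (2 * 9590)
nu = 920.0 / 19180
nu = 0.0480 mol/L

0.0480 mol/L


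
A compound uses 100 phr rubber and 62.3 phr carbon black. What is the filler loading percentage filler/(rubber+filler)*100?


Filler % = filler / (rubber + filler) * 100
= 62.3 / (100 + 62.3) * 100
= 62.3 / 162.3 * 100
= 38.39%

38.39%


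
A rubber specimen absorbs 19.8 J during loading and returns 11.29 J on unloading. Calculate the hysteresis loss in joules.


Hysteresis loss = loading - unloading
= 19.8 - 11.29
= 8.51 J

8.51 J


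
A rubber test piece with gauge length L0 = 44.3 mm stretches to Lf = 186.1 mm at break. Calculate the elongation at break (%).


Elongation = (Lf - L0) / L0 * 100
= (186.1 - 44.3) / 44.3 * 100
= 141.8 / 44.3 * 100
= 320.1%

320.1%


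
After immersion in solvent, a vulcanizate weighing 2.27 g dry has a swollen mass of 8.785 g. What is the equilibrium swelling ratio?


Q = W_swollen / W_dry
Q = 8.785 / 2.27
Q = 3.87

Q = 3.87


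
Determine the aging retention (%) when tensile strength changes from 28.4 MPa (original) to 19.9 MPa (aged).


Retention = aged / original * 100
= 19.9 / 28.4 * 100
= 70.1%

70.1%


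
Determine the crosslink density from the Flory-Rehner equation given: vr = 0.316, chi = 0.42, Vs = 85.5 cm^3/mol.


ln(1 - vr) = ln(1 - 0.316) = -0.3798
Numerator = -((-0.3798) + 0.316 + 0.42 * 0.316^2) = 0.0219
Denominator = 85.5 * (0.316^(1/3) - 0.316/2) = 44.7275
nu = 0.0219 / 44.7275 = 4.8869e-04 mol/cm^3

4.8869e-04 mol/cm^3


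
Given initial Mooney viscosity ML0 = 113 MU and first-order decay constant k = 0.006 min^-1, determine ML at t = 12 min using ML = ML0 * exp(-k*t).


ML = ML0 * exp(-k * t)
ML = 113 * exp(-0.006 * 12)
ML = 113 * 0.9305
ML = 105.15 MU

105.15 MU


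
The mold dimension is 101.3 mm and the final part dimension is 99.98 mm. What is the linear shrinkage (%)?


Shrinkage = (mold - part) / mold * 100
= (101.3 - 99.98) / 101.3 * 100
= 1.32 / 101.3 * 100
= 1.3%

1.3%


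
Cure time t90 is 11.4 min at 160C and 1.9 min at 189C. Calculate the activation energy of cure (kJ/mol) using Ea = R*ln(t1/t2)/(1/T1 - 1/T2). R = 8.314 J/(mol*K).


T1 = 433.15 K, T2 = 462.15 K
1/T1 - 1/T2 = 1.4487e-04
ln(t1/t2) = ln(11.4/1.9) = 1.7918
Ea = 8.314 * 1.7918 / 1.4487e-04 = 102828.3831 J/mol
Ea = 102.83 kJ/mol

102.83 kJ/mol


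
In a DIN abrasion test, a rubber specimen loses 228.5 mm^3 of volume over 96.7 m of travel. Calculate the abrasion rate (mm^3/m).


Rate = volume_loss / distance
= 228.5 / 96.7
= 2.363 mm^3/m

2.363 mm^3/m


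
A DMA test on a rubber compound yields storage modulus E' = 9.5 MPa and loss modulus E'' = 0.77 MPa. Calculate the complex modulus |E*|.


|E*| = sqrt(E'^2 + E''^2)
= sqrt(9.5^2 + 0.77^2)
= sqrt(90.2500 + 0.5929)
= 9.531 MPa

9.531 MPa


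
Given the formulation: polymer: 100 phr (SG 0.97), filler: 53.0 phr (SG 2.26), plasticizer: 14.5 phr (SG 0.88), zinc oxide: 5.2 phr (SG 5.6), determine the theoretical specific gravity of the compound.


Sum of weights = 172.7
Volume contributions:
  polymer: 100/0.97 = 103.0928
  filler: 53.0/2.26 = 23.4513
  plasticizer: 14.5/0.88 = 16.4773
  zinc oxide: 5.2/5.6 = 0.9286
Sum of volumes = 143.9500
SG = 172.7 / 143.9500 = 1.2

SG = 1.2


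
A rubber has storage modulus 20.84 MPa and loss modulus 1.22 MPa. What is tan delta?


tan delta = E'' / E'
= 1.22 / 20.84
= 0.0585

tan delta = 0.0585


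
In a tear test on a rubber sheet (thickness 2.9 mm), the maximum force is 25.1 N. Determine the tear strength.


Tear strength = force / thickness
= 25.1 / 2.9
= 8.66 N/mm

8.66 N/mm


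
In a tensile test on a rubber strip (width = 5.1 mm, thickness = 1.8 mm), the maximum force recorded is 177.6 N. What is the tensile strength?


Area = width * thickness = 5.1 * 1.8 = 9.18 mm^2
TS = force / area = 177.6 / 9.18 = 19.35 MPa

19.35 MPa
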